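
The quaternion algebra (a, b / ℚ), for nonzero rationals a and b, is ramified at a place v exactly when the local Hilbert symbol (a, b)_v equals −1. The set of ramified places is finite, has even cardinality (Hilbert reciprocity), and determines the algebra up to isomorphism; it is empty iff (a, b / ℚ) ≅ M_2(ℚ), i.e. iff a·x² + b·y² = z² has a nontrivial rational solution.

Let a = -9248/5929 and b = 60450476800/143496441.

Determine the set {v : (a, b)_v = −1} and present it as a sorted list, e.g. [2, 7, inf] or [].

[23, 29]

(a, b) ≡ (-2, 667) mod (ℚ^×)²; places V = {2, 3, 5, 7, 11, 17, 23, 29, ∞}.
(a,b)_29: α=0, u≡27; β=1, v≡20 (mod 29); (27|29)=-1, (20|29)=+1; sign (−1)^0·-1^1·+1^0 = -1.
(a,b)_3: α=0, u≡1; β=-4, v≡1 (mod 3); (1|3)=+1, (1|3)=+1; sign (−1)^0·+1^-4·+1^0 = +1.
(a,b)_7: α=-2, u≡3; β=2, v≡2 (mod 7); (3|7)=-1, (2|7)=+1; sign (−1)^0·-1^2·+1^-2 = +1.
(a,b)_∞: sgn(-2)=−, sgn(667)=+, so +1.
(a,b)_11: α=-2, u≡5; β=-6, v≡8 (mod 11); (5|11)=+1, (8|11)=-1; sign (−1)^0·+1^-6·-1^-2 = +1.
(a,b)_23: α=0, u≡5; β=1, v≡13 (mod 23); (5|23)=-1, (13|23)=+1; sign (−1)^0·-1^1·+1^0 = -1.
(a,b)_17: α=2, u≡8; β=2, v≡2 (mod 17); (8|17)=+1, (2|17)=+1; sign (−1)^0·+1^2·+1^2 = +1.
(a,b)_5: α=0, u≡3; β=2, v≡2 (mod 5); (3|5)=-1, (2|5)=-1; sign (−1)^0·-1^2·-1^0 = +1.
(a,b)_2: α=5, β=8; u≡7, v≡3 (mod 8); ε(u)ε(v)=1·1, αω(v)=5·1, βω(u)=8·0; sum ≡ 0  ⇒  +1.
Ram(-2, 667) = {23, 29}; no ℚ_23-point on the conic.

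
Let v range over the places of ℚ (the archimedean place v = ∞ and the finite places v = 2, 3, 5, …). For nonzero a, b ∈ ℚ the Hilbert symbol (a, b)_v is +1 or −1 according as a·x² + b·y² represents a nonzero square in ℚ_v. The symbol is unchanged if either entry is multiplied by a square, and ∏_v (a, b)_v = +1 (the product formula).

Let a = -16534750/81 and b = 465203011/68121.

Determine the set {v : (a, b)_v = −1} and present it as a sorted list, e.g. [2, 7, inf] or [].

Mod squares: a ≡ -190, b ≡ 91. Check v ∈ {∞, 2, 3, 5, 7, 13, 17, 19, 29, 59}.
v=3: a=3^-4·(≡2), b=3^-4·(≡1) mod 3; (2|3)=-1, (1|3)=+1; (−1)^{-4·-4·1}·(-1)^-4·(+1)^-4 = +1.
v=19: a=19^1·(≡9), b=19^2·(≡15) mod 19; (9|19)=+1, (15|19)=-1; (−1)^{1·2·9}·(+1)^2·(-1)^1 = -1.
v=7: a=7^0·(≡5), b=7^3·(≡5) mod 7; (5|7)=-1, (5|7)=-1; (−1)^{0·3·3}·(-1)^3·(-1)^0 = -1.
v=5: a=5^3·(≡2), b=5^0·(≡1) mod 5; (2|5)=-1, (1|5)=+1; (−1)^{3·0·2}·(-1)^0·(+1)^3 = +1.
v=17: a=17^0·(≡10), b=17^2·(≡10) mod 17; (10|17)=-1, (10|17)=-1; (−1)^{0·2·8}·(-1)^2·(-1)^0 = +1.
v=∞: -190 < 0 and 91 > 0  ⇒  (a,b)_∞ = +1.
v=59: a=59^2·(≡4), b=59^0·(≡30) mod 59; (4|59)=+1, (30|59)=-1; (−1)^{2·0·29}·(+1)^0·(-1)^2 = +1.
v=2: v_2(a)=1, v_2(b)=0; units ≡ 1, 3 (mod 8); ε·ε+αω+βω = 0·1+1·1+0·0 ≡ 1  ⇒  (a,b)_2 = -1.
v=29: a=29^0·(≡28), b=29^-2·(≡9) mod 29; (28|29)=+1, (9|29)=+1; (−1)^{0·-2·14}·(+1)^-2·(+1)^0 = +1.
v=13: a=13^0·(≡5), b=13^1·(≡7) mod 13; (5|13)=-1, (7|13)=-1; (−1)^{0·1·6}·(-1)^1·(-1)^0 = -1.
|Ram(-190, 91)| = 4, even; anisotropic at {2, 7, 13, 19}.

[2, 7, 13, 19]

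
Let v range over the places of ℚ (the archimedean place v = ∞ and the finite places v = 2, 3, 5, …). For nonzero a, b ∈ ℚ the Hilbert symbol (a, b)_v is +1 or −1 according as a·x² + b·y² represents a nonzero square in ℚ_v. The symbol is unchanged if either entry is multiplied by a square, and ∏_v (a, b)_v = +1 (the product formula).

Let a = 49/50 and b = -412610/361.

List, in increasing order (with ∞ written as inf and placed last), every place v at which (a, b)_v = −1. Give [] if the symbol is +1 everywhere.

Mod squares: a ≡ 2, b ≡ -3410. Check v ∈ {∞, 2, 5, 7, 11, 19, 31}.
v=31: a=31^0·(≡14), b=31^1·(≡1) mod 31; (14|31)=+1, (1|31)=+1; (−1)^{0·1·15}·(+1)^1·(+1)^0 = +1.
v=2: v_2(a)=-1, v_2(b)=1; units ≡ 1, 7 (mod 8); ε·ε+αω+βω = 0·1+-1·0+1·0 ≡ 0  ⇒  (a,b)_2 = +1.
v=11: a=11^0·(≡10), b=11^3·(≡1) mod 11; (10|11)=-1, (1|11)=+1; (−1)^{0·3·5}·(-1)^3·(+1)^0 = -1.
v=∞: 2 > 0 and -3410 < 0  ⇒  (a,b)_∞ = +1.
v=7: a=7^2·(≡1), b=7^0·(≡3) mod 7; (1|7)=+1, (3|7)=-1; (−1)^{2·0·3}·(+1)^0·(-1)^2 = +1.
v=5: a=5^-2·(≡2), b=5^1·(≡3) mod 5; (2|5)=-1, (3|5)=-1; (−1)^{-2·1·2}·(-1)^1·(-1)^-2 = -1.
v=19: a=19^0·(≡12), b=19^-2·(≡13) mod 19; (12|19)=-1, (13|19)=-1; (−1)^{0·-2·9}·(-1)^-2·(-1)^0 = +1.
Ram(2, -3410) = {5, 11}; no ℚ_5-point on the conic.

[5, 11]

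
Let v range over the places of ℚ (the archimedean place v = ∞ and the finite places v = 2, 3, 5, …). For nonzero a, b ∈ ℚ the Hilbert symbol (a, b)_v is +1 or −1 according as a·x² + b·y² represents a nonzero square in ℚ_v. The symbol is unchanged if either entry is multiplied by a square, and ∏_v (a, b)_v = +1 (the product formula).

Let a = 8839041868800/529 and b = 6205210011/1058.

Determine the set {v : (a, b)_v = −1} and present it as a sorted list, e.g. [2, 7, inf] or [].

[]

(a, b) ≡ (377, 22) mod (ℚ^×)²; places V = {2, 3, 5, 7, 11, 13, 23, 29, ∞}.
(a,b)_13: α=1, u≡12; β=2, v≡9 (mod 13); (12|13)=+1, (9|13)=+1; sign (−1)^0·+1^2·+1^1 = +1.
(a,b)_11: α=2, u≡9; β=1, v≡2 (mod 11); (9|11)=+1, (2|11)=-1; sign (−1)^0·+1^1·-1^2 = +1.
(a,b)_5: α=2, u≡3; β=0, v≡2 (mod 5); (3|5)=-1, (2|5)=-1; sign (−1)^0·-1^0·-1^2 = +1.
(a,b)_3: α=2, u≡2; β=4, v≡1 (mod 3); (2|3)=-1, (1|3)=+1; sign (−1)^0·-1^4·+1^2 = +1.
(a,b)_29: α=3, u≡24; β=2, v≡24 (mod 29); (24|29)=+1, (24|29)=+1; sign (−1)^0·+1^2·+1^3 = +1.
(a,b)_2: α=10, β=-1; u≡1, v≡3 (mod 8); ε(u)ε(v)=0·1, αω(v)=10·1, βω(u)=-1·0; sum ≡ 0  ⇒  +1.
(a,b)_7: α=0, u≡6; β=2, v≡2 (mod 7); (6|7)=-1, (2|7)=+1; sign (−1)^0·-1^2·+1^0 = +1.
(a,b)_∞: sgn(377)=+, sgn(22)=+, so +1.
(a,b)_23: α=-2, u≡16; β=-2, v≡7 (mod 23); (16|23)=+1, (7|23)=-1; sign (−1)^0·+1^-2·-1^-2 = +1.
Every local symbol is +1, so the conic 377·x² + 22·y² = z² has ℚ_v-points for all v and hence a ℚ-point; (a, b / ℚ) ≅ M_2(ℚ).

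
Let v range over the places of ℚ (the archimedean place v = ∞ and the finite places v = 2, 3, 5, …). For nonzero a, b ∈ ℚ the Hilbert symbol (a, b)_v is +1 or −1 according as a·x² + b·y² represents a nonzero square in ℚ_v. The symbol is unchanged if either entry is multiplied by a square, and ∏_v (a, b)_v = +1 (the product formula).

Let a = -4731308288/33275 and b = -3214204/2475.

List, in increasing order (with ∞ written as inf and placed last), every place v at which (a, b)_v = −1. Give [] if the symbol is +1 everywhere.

[11, inf]

Mod squares: a ≡ -7843, b ≡ -341. Check v ∈ {∞, 2, 3, 5, 7, 11, 23, 31}.
v=11: a=11^-3·(≡10), b=11^-1·(≡8) mod 11; (10|11)=-1, (8|11)=-1; (−1)^{-3·-1·5}·(-1)^-1·(-1)^-3 = -1.
v=7: a=7^2·(≡4), b=7^2·(≡2) mod 7; (4|7)=+1, (2|7)=+1; (−1)^{2·2·3}·(+1)^2·(+1)^2 = +1.
v=31: a=31^1·(≡6), b=31^1·(≡4) mod 31; (6|31)=-1, (4|31)=+1; (−1)^{1·1·15}·(-1)^1·(+1)^1 = +1.
v=5: a=5^-2·(≡2), b=5^-2·(≡4) mod 5; (2|5)=-1, (4|5)=+1; (−1)^{-2·-2·2}·(-1)^-2·(+1)^-2 = +1.
v=∞: -7843 < 0 and -341 < 0  ⇒  (a,b)_∞ = -1.
v=23: a=23^3·(≡12), b=23^2·(≡3) mod 23; (12|23)=+1, (3|23)=+1; (−1)^{3·2·11}·(+1)^2·(+1)^3 = +1.
v=3: a=3^0·(≡2), b=3^-2·(≡1) mod 3; (2|3)=-1, (1|3)=+1; (−1)^{0·-2·1}·(-1)^-2·(+1)^0 = +1.
v=2: v_2(a)=8, v_2(b)=2; units ≡ 5, 3 (mod 8); ε·ε+αω+βω = 0·1+8·1+2·1 ≡ 0  ⇒  (a,b)_2 = +1.
Ram(-7843, -341) = {11, ∞}; no ℚ_11-point on the conic.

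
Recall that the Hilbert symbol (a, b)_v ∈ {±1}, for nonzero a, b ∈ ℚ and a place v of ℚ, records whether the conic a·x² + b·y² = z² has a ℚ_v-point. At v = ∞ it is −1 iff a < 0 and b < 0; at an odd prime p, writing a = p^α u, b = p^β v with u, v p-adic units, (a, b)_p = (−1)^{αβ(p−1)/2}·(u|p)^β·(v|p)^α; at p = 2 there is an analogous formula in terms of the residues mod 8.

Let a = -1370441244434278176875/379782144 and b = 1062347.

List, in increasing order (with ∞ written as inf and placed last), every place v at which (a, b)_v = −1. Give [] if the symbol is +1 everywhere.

Mod squares: a ≡ -323, b ≡ 1062347. Check v ∈ {∞, 2, 3, 5, 7, 11, 13, 17, 19, 23, 29, 41, 47}.
v=5: a=5^4·(≡3), b=5^0·(≡2) mod 5; (3|5)=-1, (2|5)=-1; (−1)^{4·0·2}·(-1)^0·(-1)^4 = +1.
v=2: v_2(a)=-10, v_2(b)=0; units ≡ 5, 3 (mod 8); ε·ε+αω+βω = 0·1+-10·1+0·1 ≡ 0  ⇒  (a,b)_2 = +1.
v=23: a=23^2·(≡11), b=23^1·(≡5) mod 23; (11|23)=-1, (5|23)=-1; (−1)^{2·1·11}·(-1)^1·(-1)^2 = -1.
v=17: a=17^1·(≡15), b=17^1·(≡16) mod 17; (15|17)=+1, (16|17)=+1; (−1)^{1·1·8}·(+1)^1·(+1)^1 = +1.
v=∞: -323 < 0 and 1062347 > 0  ⇒  (a,b)_∞ = +1.
v=3: a=3^-2·(≡1), b=3^0·(≡2) mod 3; (1|3)=+1, (2|3)=-1; (−1)^{-2·0·1}·(+1)^0·(-1)^-2 = +1.
v=11: a=11^2·(≡10), b=11^1·(≡8) mod 11; (10|11)=-1, (8|11)=-1; (−1)^{2·1·5}·(-1)^1·(-1)^2 = -1.
v=47: a=47^2·(≡17), b=47^0·(≡6) mod 47; (17|47)=+1, (6|47)=+1; (−1)^{2·0·23}·(+1)^0·(+1)^2 = +1.
v=29: a=29^-2·(≡6), b=29^0·(≡19) mod 29; (6|29)=+1, (19|29)=-1; (−1)^{-2·0·14}·(+1)^0·(-1)^-2 = +1.
v=19: a=19^1·(≡2), b=19^1·(≡15) mod 19; (2|19)=-1, (15|19)=-1; (−1)^{1·1·9}·(-1)^1·(-1)^1 = -1.
v=7: a=7^-2·(≡5), b=7^0·(≡6) mod 7; (5|7)=-1, (6|7)=-1; (−1)^{-2·0·3}·(-1)^0·(-1)^-2 = +1.
v=13: a=13^4·(≡11), b=13^1·(≡1) mod 13; (11|13)=-1, (1|13)=+1; (−1)^{4·1·6}·(-1)^1·(+1)^4 = -1.
v=41: a=41^2·(≡4), b=41^0·(≡37) mod 41; (4|41)=+1, (37|41)=+1; (−1)^{2·0·20}·(+1)^0·(+1)^2 = +1.
|Ram(-323, 1062347)| = 4, even; anisotropic at {11, 13, 19, 23}.

[11, 13, 19, 23]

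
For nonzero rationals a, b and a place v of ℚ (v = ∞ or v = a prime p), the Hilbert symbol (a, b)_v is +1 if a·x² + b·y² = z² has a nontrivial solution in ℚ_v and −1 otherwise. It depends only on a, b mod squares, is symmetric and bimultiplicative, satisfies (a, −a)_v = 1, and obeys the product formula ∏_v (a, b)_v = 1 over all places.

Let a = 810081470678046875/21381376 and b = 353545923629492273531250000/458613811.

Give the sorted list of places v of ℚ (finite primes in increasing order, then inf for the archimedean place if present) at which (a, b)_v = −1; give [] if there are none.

Mod squares: a ≡ 155, b ≡ 101935. Check v ∈ {∞, 2, 3, 5, 7, 11, 17, 19, 29, 31, 37}.
v=2: v_2(a)=-8, v_2(b)=4; units ≡ 3, 7 (mod 8); ε·ε+αω+βω = 1·1+-8·0+4·1 ≡ 1  ⇒  (a,b)_2 = -1.
v=29: a=29^2·(≡15), b=29^3·(≡4) mod 29; (15|29)=-1, (4|29)=+1; (−1)^{2·3·14}·(-1)^3·(+1)^2 = -1.
v=37: a=37^2·(≡16), b=37^3·(≡17) mod 37; (16|37)=+1, (17|37)=-1; (−1)^{2·3·18}·(+1)^3·(-1)^2 = +1.
v=3: a=3^0·(≡2), b=3^4·(≡1) mod 3; (2|3)=-1, (1|3)=+1; (−1)^{0·4·1}·(-1)^4·(+1)^0 = +1.
v=11: a=11^2·(≡9), b=11^0·(≡9) mod 11; (9|11)=+1, (9|11)=+1; (−1)^{2·0·5}·(+1)^0·(+1)^2 = +1.
v=17: a=17^-4·(≡9), b=17^-6·(≡14) mod 17; (9|17)=+1, (14|17)=-1; (−1)^{-4·-6·8}·(+1)^-6·(-1)^-4 = +1.
v=∞: 155 > 0 and 101935 > 0  ⇒  (a,b)_∞ = +1.
v=7: a=7^4·(≡4), b=7^6·(≡1) mod 7; (4|7)=+1, (1|7)=+1; (−1)^{4·6·3}·(+1)^6·(+1)^4 = +1.
v=19: a=19^0·(≡10), b=19^-1·(≡6) mod 19; (10|19)=-1, (6|19)=+1; (−1)^{0·-1·9}·(-1)^-1·(+1)^0 = -1.
v=31: a=31^1·(≡18), b=31^2·(≡2) mod 31; (18|31)=+1, (2|31)=+1; (−1)^{1·2·15}·(+1)^2·(+1)^1 = +1.
v=5: a=5^7·(≡4), b=5^9·(≡3) mod 5; (4|5)=+1, (3|5)=-1; (−1)^{7·9·2}·(+1)^9·(-1)^7 = -1.
Ram(155, 101935) = {2, 5, 19, 29}; no ℚ_2-point on the conic.

[2, 5, 19, 29]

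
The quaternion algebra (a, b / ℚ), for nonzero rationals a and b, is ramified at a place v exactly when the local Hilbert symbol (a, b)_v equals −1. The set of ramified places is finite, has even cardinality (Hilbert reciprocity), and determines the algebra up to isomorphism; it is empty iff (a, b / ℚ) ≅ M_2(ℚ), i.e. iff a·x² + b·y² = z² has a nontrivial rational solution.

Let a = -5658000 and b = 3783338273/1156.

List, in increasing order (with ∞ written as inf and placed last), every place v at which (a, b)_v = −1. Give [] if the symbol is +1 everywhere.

[3, 5, 19, 43]

Mod squares: a ≡ -14145, b ≡ 22386617. Check v ∈ {∞, 2, 3, 5, 11, 13, 17, 19, 23, 41, 43, 47, 53}.
v=2: v_2(a)=4, v_2(b)=-2; units ≡ 7, 1 (mod 8); ε·ε+αω+βω = 1·0+4·0+-2·0 ≡ 0  ⇒  (a,b)_2 = +1.
v=13: a=13^0·(≡3), b=13^2·(≡7) mod 13; (3|13)=+1, (7|13)=-1; (−1)^{0·2·6}·(+1)^2·(-1)^0 = +1.
v=3: a=3^1·(≡1), b=3^0·(≡2) mod 3; (1|3)=+1, (2|3)=-1; (−1)^{1·0·1}·(+1)^0·(-1)^1 = -1.
v=43: a=43^0·(≡26), b=43^1·(≡28) mod 43; (26|43)=-1, (28|43)=-1; (−1)^{0·1·21}·(-1)^1·(-1)^0 = -1.
v=5: a=5^3·(≡1), b=5^0·(≡3) mod 5; (1|5)=+1, (3|5)=-1; (−1)^{3·0·2}·(+1)^0·(-1)^3 = -1.
v=17: a=17^0·(≡8), b=17^-2·(≡5) mod 17; (8|17)=+1, (5|17)=-1; (−1)^{0·-2·8}·(+1)^-2·(-1)^0 = +1.
v=53: a=53^0·(≡15), b=53^1·(≡21) mod 53; (15|53)=+1, (21|53)=-1; (−1)^{0·1·26}·(+1)^1·(-1)^0 = +1.
v=11: a=11^0·(≡4), b=11^1·(≡5) mod 11; (4|11)=+1, (5|11)=+1; (−1)^{0·1·5}·(+1)^1·(+1)^0 = +1.
v=47: a=47^0·(≡1), b=47^1·(≡13) mod 47; (1|47)=+1, (13|47)=-1; (−1)^{0·1·23}·(+1)^1·(-1)^0 = +1.
v=41: a=41^1·(≡6), b=41^0·(≡32) mod 41; (6|41)=-1, (32|41)=+1; (−1)^{1·0·20}·(-1)^0·(+1)^1 = +1.
v=23: a=23^1·(≡8), b=23^0·(≡13) mod 23; (8|23)=+1, (13|23)=+1; (−1)^{1·0·11}·(+1)^0·(+1)^1 = +1.
v=∞: -14145 < 0 and 22386617 > 0  ⇒  (a,b)_∞ = +1.
v=19: a=19^0·(≡10), b=19^1·(≡10) mod 19; (10|19)=-1, (10|19)=-1; (−1)^{0·1·9}·(-1)^1·(-1)^0 = -1.
(-14145, 22386617 / ℚ) ramifies at {3, 5, 19, 43}: a division algebra.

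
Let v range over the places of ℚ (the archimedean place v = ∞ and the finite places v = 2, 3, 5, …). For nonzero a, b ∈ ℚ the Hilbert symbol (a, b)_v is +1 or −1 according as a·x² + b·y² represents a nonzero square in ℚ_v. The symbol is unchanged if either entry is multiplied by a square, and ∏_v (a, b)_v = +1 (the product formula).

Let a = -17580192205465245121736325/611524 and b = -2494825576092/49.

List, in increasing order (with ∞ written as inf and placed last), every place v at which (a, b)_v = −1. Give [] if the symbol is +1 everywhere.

[19, 43, 47, inf]

(a, b) ≡ (-115197, -47) mod (ℚ^×)²; places V = {2, 3, 5, 7, 17, 19, 23, 37, 43, 47, ∞}.
(a,b)_5: α=2, u≡3; β=0, v≡2 (mod 5); (3|5)=-1, (2|5)=-1; sign (−1)^0·-1^0·-1^2 = +1.
(a,b)_∞: sgn(-115197)=−, sgn(-47)=−, so -1.
(a,b)_47: α=5, u≡35; β=3, v≡43 (mod 47); (35|47)=-1, (43|47)=-1; sign (−1)^1·-1^3·-1^5 = -1.
(a,b)_23: α=-2, u≡5; β=0, v≡20 (mod 23); (5|23)=-1, (20|23)=-1; sign (−1)^0·-1^0·-1^-2 = +1.
(a,b)_3: α=1, u≡1; β=2, v≡1 (mod 3); (1|3)=+1, (1|3)=+1; sign (−1)^0·+1^2·+1^1 = +1.
(a,b)_2: α=-2, β=2; u≡3, v≡1 (mod 8); ε(u)ε(v)=1·0, αω(v)=-2·0, βω(u)=2·1; sum ≡ 0  ⇒  +1.
(a,b)_43: α=3, u≡12; β=2, v≡8 (mod 43); (12|43)=-1, (8|43)=-1; sign (−1)^0·-1^2·-1^3 = -1.
(a,b)_7: α=0, u≡4; β=-2, v≡4 (mod 7); (4|7)=+1, (4|7)=+1; sign (−1)^0·+1^-2·+1^0 = +1.
(a,b)_17: α=-2, u≡3; β=0, v≡4 (mod 17); (3|17)=-1, (4|17)=+1; sign (−1)^0·-1^0·+1^-2 = +1.
(a,b)_37: α=4, u≡3; β=0, v≡10 (mod 37); (3|37)=+1, (10|37)=+1; sign (−1)^0·+1^0·+1^4 = +1.
(a,b)_19: α=3, u≡9; β=2, v≡18 (mod 19); (9|19)=+1, (18|19)=-1; sign (−1)^0·+1^2·-1^3 = -1.
|Ram(-115197, -47)| = 4, even; anisotropic at {19, 43, 47, ∞}.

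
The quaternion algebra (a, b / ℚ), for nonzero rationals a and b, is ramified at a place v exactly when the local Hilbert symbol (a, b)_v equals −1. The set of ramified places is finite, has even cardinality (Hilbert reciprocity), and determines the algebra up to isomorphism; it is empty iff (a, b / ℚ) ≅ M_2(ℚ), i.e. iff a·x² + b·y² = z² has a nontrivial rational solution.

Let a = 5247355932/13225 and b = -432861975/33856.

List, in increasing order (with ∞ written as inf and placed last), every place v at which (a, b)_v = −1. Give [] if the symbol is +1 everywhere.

[7, 29]

(a, b) ≡ (44863, -2639) mod (ℚ^×)²; places V = {2, 3, 5, 7, 13, 17, 19, 23, 29, ∞}.
(a,b)_17: α=1, u≡1; β=0, v≡13 (mod 17); (1|17)=+1, (13|17)=+1; sign (−1)^0·+1^0·+1^1 = +1.
(a,b)_5: α=-2, u≡3; β=2, v≡1 (mod 5); (3|5)=-1, (1|5)=+1; sign (−1)^0·-1^2·+1^-2 = +1.
(a,b)_2: α=2, β=-6; u≡7, v≡1 (mod 8); ε(u)ε(v)=1·0, αω(v)=2·0, βω(u)=-6·0; sum ≡ 0  ⇒  +1.
(a,b)_23: α=-2, u≡1; β=-2, v≡4 (mod 23); (1|23)=+1, (4|23)=+1; sign (−1)^0·+1^-2·+1^-2 = +1.
(a,b)_29: α=1, u≡12; β=1, v≡22 (mod 29); (12|29)=-1, (22|29)=+1; sign (−1)^0·-1^1·+1^1 = -1.
(a,b)_19: α=2, u≡4; β=0, v≡2 (mod 19); (4|19)=+1, (2|19)=-1; sign (−1)^0·+1^0·-1^2 = +1.
(a,b)_13: α=1, u≡11; β=1, v≡5 (mod 13); (11|13)=-1, (5|13)=-1; sign (−1)^0·-1^1·-1^1 = +1.
(a,b)_∞: sgn(44863)=+, sgn(-2639)=−, so +1.
(a,b)_3: α=4, u≡1; β=8, v≡1 (mod 3); (1|3)=+1, (1|3)=+1; sign (−1)^0·+1^8·+1^4 = +1.
(a,b)_7: α=1, u≡2; β=1, v≡2 (mod 7); (2|7)=+1, (2|7)=+1; sign (−1)^1·+1^1·+1^1 = -1.
Ram(44863, -2639) = {7, 29}; no ℚ_7-point on the conic.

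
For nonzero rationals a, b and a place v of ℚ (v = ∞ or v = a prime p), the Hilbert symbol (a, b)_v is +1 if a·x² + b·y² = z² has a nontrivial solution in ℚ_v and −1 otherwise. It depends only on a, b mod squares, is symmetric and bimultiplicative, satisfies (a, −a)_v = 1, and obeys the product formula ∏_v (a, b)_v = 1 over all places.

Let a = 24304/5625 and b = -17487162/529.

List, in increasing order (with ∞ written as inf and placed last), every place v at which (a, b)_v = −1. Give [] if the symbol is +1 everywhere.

Mod squares: a ≡ 31, b ≡ -16058. Check v ∈ {∞, 2, 3, 5, 7, 11, 23, 31, 37}.
v=2: v_2(a)=4, v_2(b)=1; units ≡ 7, 3 (mod 8); ε·ε+αω+βω = 1·1+4·1+1·0 ≡ 1  ⇒  (a,b)_2 = -1.
v=11: a=11^0·(≡4), b=11^2·(≡7) mod 11; (4|11)=+1, (7|11)=-1; (−1)^{0·2·5}·(+1)^2·(-1)^0 = +1.
v=∞: 31 > 0 and -16058 < 0  ⇒  (a,b)_∞ = +1.
v=5: a=5^-4·(≡1), b=5^0·(≡2) mod 5; (1|5)=+1, (2|5)=-1; (−1)^{-4·0·2}·(+1)^0·(-1)^-4 = +1.
v=37: a=37^0·(≡32), b=37^1·(≡28) mod 37; (32|37)=-1, (28|37)=+1; (−1)^{0·1·18}·(-1)^1·(+1)^0 = -1.
v=3: a=3^-2·(≡1), b=3^2·(≡1) mod 3; (1|3)=+1, (1|3)=+1; (−1)^{-2·2·1}·(+1)^2·(+1)^-2 = +1.
v=31: a=31^1·(≡25), b=31^1·(≡18) mod 31; (25|31)=+1, (18|31)=+1; (−1)^{1·1·15}·(+1)^1·(+1)^1 = -1.
v=23: a=23^0·(≡3), b=23^-2·(≡14) mod 23; (3|23)=+1, (14|23)=-1; (−1)^{0·-2·11}·(+1)^-2·(-1)^0 = +1.
v=7: a=7^2·(≡5), b=7^1·(≡2) mod 7; (5|7)=-1, (2|7)=+1; (−1)^{2·1·3}·(-1)^1·(+1)^2 = -1.
Ram(31, -16058) = {2, 7, 31, 37}; no ℚ_2-point on the conic.

[2, 7, 31, 37]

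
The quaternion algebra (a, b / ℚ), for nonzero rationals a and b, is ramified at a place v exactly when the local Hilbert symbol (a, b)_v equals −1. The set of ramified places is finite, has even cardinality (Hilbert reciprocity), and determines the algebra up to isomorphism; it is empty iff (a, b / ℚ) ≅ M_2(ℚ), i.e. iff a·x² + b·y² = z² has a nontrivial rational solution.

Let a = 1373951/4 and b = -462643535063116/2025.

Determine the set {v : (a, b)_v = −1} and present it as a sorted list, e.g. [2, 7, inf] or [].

Mod squares: a ≡ 1373951, b ≡ -320390259739. Check v ∈ {∞, 2, 3, 5, 11, 17, 19, 23, 29, 31, 41, 43, 47}.
v=47: a=47^1·(≡35), b=47^1·(≡46) mod 47; (35|47)=-1, (46|47)=-1; (−1)^{1·1·23}·(-1)^1·(-1)^1 = -1.
v=3: a=3^0·(≡2), b=3^-4·(≡2) mod 3; (2|3)=-1, (2|3)=-1; (−1)^{0·-4·1}·(-1)^-4·(-1)^0 = +1.
v=∞: 1373951 > 0 and -320390259739 < 0  ⇒  (a,b)_∞ = +1.
v=5: a=5^0·(≡4), b=5^-2·(≡4) mod 5; (4|5)=+1, (4|5)=+1; (−1)^{0·-2·2}·(+1)^-2·(+1)^0 = +1.
v=11: a=11^0·(≡10), b=11^1·(≡2) mod 11; (10|11)=-1, (2|11)=-1; (−1)^{0·1·5}·(-1)^1·(-1)^0 = -1.
v=31: a=31^1·(≡21), b=31^1·(≡8) mod 31; (21|31)=-1, (8|31)=+1; (−1)^{1·1·15}·(-1)^1·(+1)^1 = +1.
v=41: a=41^1·(≡24), b=41^1·(≡1) mod 41; (24|41)=-1, (1|41)=+1; (−1)^{1·1·20}·(-1)^1·(+1)^1 = -1.
v=2: v_2(a)=-2, v_2(b)=2; units ≡ 7, 5 (mod 8); ε·ε+αω+βω = 1·0+-2·1+2·0 ≡ 0  ⇒  (a,b)_2 = +1.
v=43: a=43^0·(≡36), b=43^1·(≡15) mod 43; (36|43)=+1, (15|43)=+1; (−1)^{0·1·21}·(+1)^1·(+1)^0 = +1.
v=17: a=17^0·(≡7), b=17^1·(≡6) mod 17; (7|17)=-1, (6|17)=-1; (−1)^{0·1·8}·(-1)^1·(-1)^0 = -1.
v=19: a=19^0·(≡1), b=19^2·(≡4) mod 19; (1|19)=+1, (4|19)=+1; (−1)^{0·2·9}·(+1)^2·(+1)^0 = +1.
v=29: a=29^0·(≡19), b=29^1·(≡7) mod 29; (19|29)=-1, (7|29)=+1; (−1)^{0·1·14}·(-1)^1·(+1)^0 = -1.
v=23: a=23^1·(≡13), b=23^1·(≡13) mod 23; (13|23)=+1, (13|23)=+1; (−1)^{1·1·11}·(+1)^1·(+1)^1 = -1.
|Ram(1373951, -320390259739)| = 6, even; anisotropic at {11, 17, 23, 29, 41, 47}.

[11, 17, 23, 29, 41, 47]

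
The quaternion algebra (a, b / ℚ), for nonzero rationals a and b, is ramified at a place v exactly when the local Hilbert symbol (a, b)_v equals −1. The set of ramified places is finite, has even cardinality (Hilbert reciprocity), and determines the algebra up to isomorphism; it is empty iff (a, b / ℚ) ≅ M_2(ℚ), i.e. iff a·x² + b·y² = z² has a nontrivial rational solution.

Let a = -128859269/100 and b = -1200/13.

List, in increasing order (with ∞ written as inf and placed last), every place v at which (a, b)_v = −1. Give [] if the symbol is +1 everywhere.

[7, 13, 17, inf]

(a, b) ≡ (-53669, -39) mod (ℚ^×)²; places V = {2, 3, 5, 7, 11, 13, 17, 41, ∞}.
(a,b)_17: α=1, u≡7; β=0, v≡11 (mod 17); (7|17)=-1, (11|17)=-1; sign (−1)^0·-1^0·-1^1 = -1.
(a,b)_7: α=5, u≡6; β=0, v≡3 (mod 7); (6|7)=-1, (3|7)=-1; sign (−1)^0·-1^0·-1^5 = -1.
(a,b)_5: α=-2, u≡4; β=2, v≡4 (mod 5); (4|5)=+1, (4|5)=+1; sign (−1)^0·+1^2·+1^-2 = +1.
(a,b)_13: α=0, u≡8; β=-1, v≡9 (mod 13); (8|13)=-1, (9|13)=+1; sign (−1)^0·-1^-1·+1^0 = -1.
(a,b)_∞: sgn(-53669)=−, sgn(-39)=−, so -1.
(a,b)_41: α=1, u≡38; β=0, v≡37 (mod 41); (38|41)=-1, (37|41)=+1; sign (−1)^0·-1^0·+1^1 = +1.
(a,b)_11: α=1, u≡4; β=0, v≡5 (mod 11); (4|11)=+1, (5|11)=+1; sign (−1)^0·+1^0·+1^1 = +1.
(a,b)_2: α=-2, β=4; u≡3, v≡1 (mod 8); ε(u)ε(v)=1·0, αω(v)=-2·0, βω(u)=4·1; sum ≡ 0  ⇒  +1.
(a,b)_3: α=0, u≡1; β=1, v≡2 (mod 3); (1|3)=+1, (2|3)=-1; sign (−1)^0·+1^1·-1^0 = +1.
(-53669, -39 / ℚ) ramifies at {7, 13, 17, ∞}: a division algebra.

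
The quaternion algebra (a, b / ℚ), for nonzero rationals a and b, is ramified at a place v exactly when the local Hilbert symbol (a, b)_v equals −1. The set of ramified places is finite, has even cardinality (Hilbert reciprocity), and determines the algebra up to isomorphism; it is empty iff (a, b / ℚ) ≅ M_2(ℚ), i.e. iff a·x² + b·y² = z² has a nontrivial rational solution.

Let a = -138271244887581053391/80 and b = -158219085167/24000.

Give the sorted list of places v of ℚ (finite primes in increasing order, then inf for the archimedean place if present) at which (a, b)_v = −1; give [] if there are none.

[3, 13, 19, inf]

Mod squares: a ≡ -40755, b ≡ -2145. Check v ∈ {∞, 2, 3, 5, 11, 13, 19, 29, 31, 37}.
v=5: a=5^-1·(≡4), b=5^-3·(≡4) mod 5; (4|5)=+1, (4|5)=+1; (−1)^{-1·-3·2}·(+1)^-3·(+1)^-1 = +1.
v=11: a=11^3·(≡7), b=11^1·(≡1) mod 11; (7|11)=-1, (1|11)=+1; (−1)^{3·1·5}·(-1)^1·(+1)^3 = +1.
v=29: a=29^4·(≡19), b=29^2·(≡25) mod 29; (19|29)=-1, (25|29)=+1; (−1)^{4·2·14}·(-1)^2·(+1)^4 = +1.
v=3: a=3^3·(≡2), b=3^-1·(≡2) mod 3; (2|3)=-1, (2|3)=-1; (−1)^{3·-1·1}·(-1)^-1·(-1)^3 = -1.
v=2: v_2(a)=-4, v_2(b)=-6; units ≡ 5, 7 (mod 8); ε·ε+αω+βω = 0·1+-4·0+-6·1 ≡ 0  ⇒  (a,b)_2 = +1.
v=37: a=37^0·(≡35), b=37^2·(≡36) mod 37; (35|37)=-1, (36|37)=+1; (−1)^{0·2·18}·(-1)^2·(+1)^0 = +1.
v=31: a=31^0·(≡1), b=31^2·(≡9) mod 31; (1|31)=+1, (9|31)=+1; (−1)^{0·2·15}·(+1)^2·(+1)^0 = +1.
v=13: a=13^3·(≡11), b=13^1·(≡3) mod 13; (11|13)=-1, (3|13)=+1; (−1)^{3·1·6}·(-1)^1·(+1)^3 = -1.
v=∞: -40755 < 0 and -2145 < 0  ⇒  (a,b)_∞ = -1.
v=19: a=19^5·(≡8), b=19^0·(≡13) mod 19; (8|19)=-1, (13|19)=-1; (−1)^{5·0·9}·(-1)^0·(-1)^5 = -1.
(-40755, -2145 / ℚ) ramifies at {3, 13, 19, ∞}: a division algebra.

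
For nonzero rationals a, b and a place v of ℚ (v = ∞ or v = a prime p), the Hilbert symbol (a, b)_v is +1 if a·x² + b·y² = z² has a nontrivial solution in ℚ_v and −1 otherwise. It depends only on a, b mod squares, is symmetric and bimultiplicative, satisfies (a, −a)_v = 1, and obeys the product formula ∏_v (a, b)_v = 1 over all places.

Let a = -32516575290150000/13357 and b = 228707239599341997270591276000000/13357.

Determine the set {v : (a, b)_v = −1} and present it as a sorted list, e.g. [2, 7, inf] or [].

[5, 11, 23, 47]

Mod squares: a ≡ -599955, b ≡ 133903. Check v ∈ {∞, 2, 3, 5, 7, 11, 17, 19, 23, 37, 47}.
v=2: v_2(a)=4, v_2(b)=8; units ≡ 5, 7 (mod 8); ε·ε+αω+βω = 0·1+4·0+8·1 ≡ 0  ⇒  (a,b)_2 = +1.
v=19: a=19^-2·(≡18), b=19^-2·(≡12) mod 19; (18|19)=-1, (12|19)=-1; (−1)^{-2·-2·9}·(-1)^-2·(-1)^-2 = +1.
v=47: a=47^1·(≡5), b=47^3·(≡20) mod 47; (5|47)=-1, (20|47)=-1; (−1)^{1·3·23}·(-1)^3·(-1)^1 = -1.
v=17: a=17^4·(≡4), b=17^6·(≡6) mod 17; (4|17)=+1, (6|17)=-1; (−1)^{4·6·8}·(+1)^6·(-1)^4 = +1.
v=37: a=37^-1·(≡1), b=37^-1·(≡9) mod 37; (1|37)=+1, (9|37)=+1; (−1)^{-1·-1·18}·(+1)^-1·(+1)^-1 = +1.
v=11: a=11^0·(≡2), b=11^1·(≡7) mod 11; (2|11)=-1, (7|11)=-1; (−1)^{0·1·5}·(-1)^1·(-1)^0 = -1.
v=5: a=5^5·(≡1), b=5^6·(≡2) mod 5; (1|5)=+1, (2|5)=-1; (−1)^{5·6·2}·(+1)^6·(-1)^5 = -1.
v=7: a=7^4·(≡1), b=7^7·(≡6) mod 7; (1|7)=+1, (6|7)=-1; (−1)^{4·7·3}·(+1)^7·(-1)^4 = +1.
v=23: a=23^1·(≡20), b=23^4·(≡22) mod 23; (20|23)=-1, (22|23)=-1; (−1)^{1·4·11}·(-1)^4·(-1)^1 = -1.
v=∞: -599955 < 0 and 133903 > 0  ⇒  (a,b)_∞ = +1.
v=3: a=3^1·(≡1), b=3^2·(≡1) mod 3; (1|3)=+1, (1|3)=+1; (−1)^{1·2·1}·(+1)^2·(+1)^1 = +1.
|Ram(-599955, 133903)| = 4, even; anisotropic at {5, 11, 23, 47}.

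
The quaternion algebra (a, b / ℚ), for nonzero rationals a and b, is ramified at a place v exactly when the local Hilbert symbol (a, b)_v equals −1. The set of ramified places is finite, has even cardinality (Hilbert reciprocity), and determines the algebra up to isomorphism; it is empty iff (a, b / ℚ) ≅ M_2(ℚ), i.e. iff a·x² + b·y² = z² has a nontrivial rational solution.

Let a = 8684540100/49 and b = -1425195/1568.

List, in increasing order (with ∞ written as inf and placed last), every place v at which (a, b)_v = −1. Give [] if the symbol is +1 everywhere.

[]

Mod squares: a ≡ 18241, b ≡ -3910. Check v ∈ {∞, 2, 3, 5, 7, 17, 23, 29, 37}.
v=2: v_2(a)=2, v_2(b)=-5; units ≡ 1, 5 (mod 8); ε·ε+αω+βω = 0·0+2·1+-5·0 ≡ 0  ⇒  (a,b)_2 = +1.
v=37: a=37^1·(≡21), b=37^0·(≡27) mod 37; (21|37)=+1, (27|37)=+1; (−1)^{1·0·18}·(+1)^0·(+1)^1 = +1.
v=5: a=5^2·(≡1), b=5^1·(≡2) mod 5; (1|5)=+1, (2|5)=-1; (−1)^{2·1·2}·(+1)^1·(-1)^2 = +1.
v=∞: 18241 > 0 and -3910 < 0  ⇒  (a,b)_∞ = +1.
v=7: a=7^-2·(≡5), b=7^-2·(≡3) mod 7; (5|7)=-1, (3|7)=-1; (−1)^{-2·-2·3}·(-1)^-2·(-1)^-2 = +1.
v=23: a=23^2·(≡2), b=23^1·(≡5) mod 23; (2|23)=+1, (5|23)=-1; (−1)^{2·1·11}·(+1)^1·(-1)^2 = +1.
v=3: a=3^2·(≡1), b=3^6·(≡2) mod 3; (1|3)=+1, (2|3)=-1; (−1)^{2·6·1}·(+1)^6·(-1)^2 = +1.
v=17: a=17^1·(≡2), b=17^1·(≡15) mod 17; (2|17)=+1, (15|17)=+1; (−1)^{1·1·8}·(+1)^1·(+1)^1 = +1.
v=29: a=29^1·(≡7), b=29^0·(≡5) mod 29; (7|29)=+1, (5|29)=+1; (−1)^{1·0·14}·(+1)^0·(+1)^1 = +1.
Ram(a, b) = ∅: the form 18241·x² + -3910·y² − z² is isotropic over every ℚ_v, so by Hasse–Minkowski it is isotropic over ℚ.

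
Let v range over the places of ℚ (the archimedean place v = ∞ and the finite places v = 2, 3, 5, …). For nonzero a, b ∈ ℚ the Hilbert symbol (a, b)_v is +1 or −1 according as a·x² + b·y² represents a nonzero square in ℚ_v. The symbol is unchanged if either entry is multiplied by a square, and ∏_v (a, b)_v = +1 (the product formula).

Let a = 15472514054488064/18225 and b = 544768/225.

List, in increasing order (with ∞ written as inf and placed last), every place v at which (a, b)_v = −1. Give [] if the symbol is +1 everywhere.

(a, b) ≡ (266, 133) mod (ℚ^×)²; places V = {2, 3, 5, 7, 19, ∞}.
(a,b)_2: α=27, β=12; u≡5, v≡5 (mod 8); ε(u)ε(v)=0·0, αω(v)=27·1, βω(u)=12·1; sum ≡ 1  ⇒  -1.
(a,b)_5: α=-2, u≡1; β=-2, v≡2 (mod 5); (1|5)=+1, (2|5)=-1; sign (−1)^0·+1^-2·-1^-2 = +1.
(a,b)_7: α=5, u≡5; β=1, v≡5 (mod 7); (5|7)=-1, (5|7)=-1; sign (−1)^1·-1^1·-1^5 = -1.
(a,b)_3: α=-6, u≡2; β=-2, v≡1 (mod 3); (2|3)=-1, (1|3)=+1; sign (−1)^0·-1^-2·+1^-6 = +1.
(a,b)_∞: sgn(266)=+, sgn(133)=+, so +1.
(a,b)_19: α=3, u≡2; β=1, v≡6 (mod 19); (2|19)=-1, (6|19)=+1; sign (−1)^1·-1^1·+1^3 = +1.
(266, 133 / ℚ) ramifies at {2, 7}: a division algebra.

[2, 7]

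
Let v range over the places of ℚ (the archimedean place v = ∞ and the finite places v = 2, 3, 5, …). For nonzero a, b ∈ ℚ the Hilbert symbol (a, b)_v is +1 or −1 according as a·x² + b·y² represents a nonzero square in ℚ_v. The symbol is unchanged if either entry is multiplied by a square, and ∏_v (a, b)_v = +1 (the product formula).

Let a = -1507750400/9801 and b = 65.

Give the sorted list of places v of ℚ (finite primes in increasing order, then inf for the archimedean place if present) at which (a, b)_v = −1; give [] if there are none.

Mod squares: a ≡ -1394, b ≡ 65. Check v ∈ {∞, 2, 3, 5, 11, 13, 17, 41}.
v=41: a=41^1·(≡29), b=41^0·(≡24) mod 41; (29|41)=-1, (24|41)=-1; (−1)^{1·0·20}·(-1)^0·(-1)^1 = -1.
v=2: v_2(a)=9, v_2(b)=0; units ≡ 7, 1 (mod 8); ε·ε+αω+βω = 1·0+9·0+0·0 ≡ 0  ⇒  (a,b)_2 = +1.
v=3: a=3^-4·(≡1), b=3^0·(≡2) mod 3; (1|3)=+1, (2|3)=-1; (−1)^{-4·0·1}·(+1)^0·(-1)^-4 = +1.
v=13: a=13^2·(≡12), b=13^1·(≡5) mod 13; (12|13)=+1, (5|13)=-1; (−1)^{2·1·6}·(+1)^1·(-1)^2 = +1.
v=17: a=17^1·(≡3), b=17^0·(≡14) mod 17; (3|17)=-1, (14|17)=-1; (−1)^{1·0·8}·(-1)^0·(-1)^1 = -1.
v=5: a=5^2·(≡4), b=5^1·(≡3) mod 5; (4|5)=+1, (3|5)=-1; (−1)^{2·1·2}·(+1)^1·(-1)^2 = +1.
v=∞: -1394 < 0 and 65 > 0  ⇒  (a,b)_∞ = +1.
v=11: a=11^-2·(≡5), b=11^0·(≡10) mod 11; (5|11)=+1, (10|11)=-1; (−1)^{-2·0·5}·(+1)^0·(-1)^-2 = +1.
(-1394, 65 / ℚ) ramifies at {17, 41}: a division algebra.

[17, 41]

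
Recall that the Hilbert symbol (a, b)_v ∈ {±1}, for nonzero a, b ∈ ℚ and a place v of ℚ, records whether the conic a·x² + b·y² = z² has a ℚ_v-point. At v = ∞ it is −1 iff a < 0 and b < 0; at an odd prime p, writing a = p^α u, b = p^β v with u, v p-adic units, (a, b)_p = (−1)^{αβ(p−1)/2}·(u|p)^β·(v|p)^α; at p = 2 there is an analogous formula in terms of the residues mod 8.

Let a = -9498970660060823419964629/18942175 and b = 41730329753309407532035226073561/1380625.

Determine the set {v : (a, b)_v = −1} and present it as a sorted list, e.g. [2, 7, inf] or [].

(a, b) ≡ (-8323, 54233558561) mod (ℚ^×)²; places V = {2, 3, 5, 7, 11, 13, 19, 23, 29, 31, 37, 41, 43, 47, ∞}.
(a,b)_5: α=-2, u≡3; β=-4, v≡4 (mod 5); (3|5)=-1, (4|5)=+1; sign (−1)^0·-1^-4·+1^-2 = +1.
(a,b)_29: α=3, u≡14; β=1, v≡13 (mod 29); (14|29)=-1, (13|29)=+1; sign (−1)^0·-1^1·+1^3 = -1.
(a,b)_7: α=-3, u≡2; β=1, v≡1 (mod 7); (2|7)=+1, (1|7)=+1; sign (−1)^1·+1^1·+1^-3 = -1.
(a,b)_19: α=2, u≡10; β=3, v≡3 (mod 19); (10|19)=-1, (3|19)=-1; sign (−1)^0·-1^3·-1^2 = -1.
(a,b)_3: α=0, u≡2; β=4, v≡2 (mod 3); (2|3)=-1, (2|3)=-1; sign (−1)^0·-1^4·-1^0 = +1.
(a,b)_23: α=2, u≡4; β=3, v≡7 (mod 23); (4|23)=+1, (7|23)=-1; sign (−1)^0·+1^3·-1^2 = +1.
(a,b)_43: α=2, u≡20; β=2, v≡10 (mod 43); (20|43)=-1, (10|43)=+1; sign (−1)^0·-1^2·+1^2 = +1.
(a,b)_11: α=2, u≡3; β=2, v≡8 (mod 11); (3|11)=+1, (8|11)=-1; sign (−1)^0·+1^2·-1^2 = +1.
(a,b)_∞: sgn(-8323)=−, sgn(54233558561)=+, so +1.
(a,b)_37: α=2, u≡8; β=3, v≡35 (mod 37); (8|37)=-1, (35|37)=-1; sign (−1)^0·-1^3·-1^2 = -1.
(a,b)_47: α=-2, u≡15; β=-2, v≡12 (mod 47); (15|47)=-1, (12|47)=+1; sign (−1)^0·-1^-2·+1^-2 = +1.
(a,b)_2: α=0, β=0; u≡5, v≡1 (mod 8); ε(u)ε(v)=0·0, αω(v)=0·0, βω(u)=0·1; sum ≡ 0  ⇒  +1.
(a,b)_31: α=2, u≡4; β=3, v≡20 (mod 31); (4|31)=+1, (20|31)=+1; sign (−1)^0·+1^3·+1^2 = +1.
(a,b)_41: α=1, u≡10; β=1, v≡36 (mod 41); (10|41)=+1, (36|41)=+1; sign (−1)^0·+1^1·+1^1 = +1.
(a,b)_13: α=2, u≡12; β=3, v≡6 (mod 13); (12|13)=+1, (6|13)=-1; sign (−1)^0·+1^3·-1^2 = +1.
(-8323, 54233558561 / ℚ) ramifies at {7, 19, 29, 37}: a division algebra.

[7, 19, 29, 37]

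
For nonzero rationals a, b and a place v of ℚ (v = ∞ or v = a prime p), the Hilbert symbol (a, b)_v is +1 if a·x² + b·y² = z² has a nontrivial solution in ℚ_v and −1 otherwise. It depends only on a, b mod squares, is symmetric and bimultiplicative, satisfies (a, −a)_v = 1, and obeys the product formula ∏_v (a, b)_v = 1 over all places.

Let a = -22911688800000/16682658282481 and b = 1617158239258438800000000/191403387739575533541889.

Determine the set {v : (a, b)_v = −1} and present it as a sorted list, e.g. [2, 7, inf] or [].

Mod squares: a ≡ -455, b ≡ 17. Check v ∈ {∞, 2, 3, 5, 7, 11, 13, 17, 43, 47, 53}.
v=47: a=47^-4·(≡10), b=47^-6·(≡24) mod 47; (10|47)=-1, (24|47)=+1; (−1)^{-4·-6·23}·(-1)^-6·(+1)^-4 = +1.
v=2: v_2(a)=8, v_2(b)=10; units ≡ 1, 1 (mod 8); ε·ε+αω+βω = 0·0+8·0+10·0 ≡ 0  ⇒  (a,b)_2 = +1.
v=43: a=43^-4·(≡22), b=43^-6·(≡31) mod 43; (22|43)=-1, (31|43)=+1; (−1)^{-4·-6·21}·(-1)^-6·(+1)^-4 = +1.
v=53: a=53^0·(≡32), b=53^-2·(≡42) mod 53; (32|53)=-1, (42|53)=+1; (−1)^{0·-2·26}·(-1)^-2·(+1)^0 = +1.
v=3: a=3^2·(≡1), b=3^4·(≡2) mod 3; (1|3)=+1, (2|3)=-1; (−1)^{2·4·1}·(+1)^4·(-1)^2 = +1.
v=13: a=13^1·(≡3), b=13^0·(≡12) mod 13; (3|13)=+1, (12|13)=+1; (−1)^{1·0·6}·(+1)^0·(+1)^1 = +1.
v=∞: -455 < 0 and 17 > 0  ⇒  (a,b)_∞ = +1.
v=11: a=11^2·(≡8), b=11^4·(≡7) mod 11; (8|11)=-1, (7|11)=-1; (−1)^{2·4·5}·(-1)^4·(-1)^2 = +1.
v=5: a=5^5·(≡4), b=5^8·(≡2) mod 5; (4|5)=+1, (2|5)=-1; (−1)^{5·8·2}·(+1)^8·(-1)^5 = -1.
v=7: a=7^1·(≡6), b=7^4·(≡5) mod 7; (6|7)=-1, (5|7)=-1; (−1)^{1·4·3}·(-1)^4·(-1)^1 = -1.
v=17: a=17^2·(≡16), b=17^5·(≡1) mod 17; (16|17)=+1, (1|17)=+1; (−1)^{2·5·8}·(+1)^5·(+1)^2 = +1.
|Ram(-455, 17)| = 2, even; anisotropic at {5, 7}.

[5, 7]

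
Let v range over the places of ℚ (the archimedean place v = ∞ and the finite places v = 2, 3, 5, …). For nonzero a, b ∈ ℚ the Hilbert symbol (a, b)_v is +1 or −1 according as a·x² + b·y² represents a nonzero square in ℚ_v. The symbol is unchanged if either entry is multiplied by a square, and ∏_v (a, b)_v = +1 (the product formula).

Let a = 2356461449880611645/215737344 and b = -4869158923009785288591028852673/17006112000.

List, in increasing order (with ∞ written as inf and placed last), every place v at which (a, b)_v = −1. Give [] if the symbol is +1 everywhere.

[5, 11, 13, 37]

Mod squares: a ≡ 46805, b ≡ -1885. Check v ∈ {∞, 2, 3, 5, 11, 13, 17, 23, 29, 37, 59}.
v=59: a=59^2·(≡56), b=59^4·(≡51) mod 59; (56|59)=-1, (51|59)=+1; (−1)^{2·4·29}·(-1)^4·(+1)^2 = +1.
v=2: v_2(a)=-10, v_2(b)=-8; units ≡ 5, 3 (mod 8); ε·ε+αω+βω = 0·1+-10·1+-8·1 ≡ 0  ⇒  (a,b)_2 = +1.
v=5: a=5^1·(≡1), b=5^-3·(≡2) mod 5; (1|5)=+1, (2|5)=-1; (−1)^{1·-3·2}·(+1)^-3·(-1)^1 = -1.
v=23: a=23^1·(≡10), b=23^2·(≡13) mod 23; (10|23)=-1, (13|23)=+1; (−1)^{1·2·11}·(-1)^2·(+1)^1 = +1.
v=∞: 46805 > 0 and -1885 < 0  ⇒  (a,b)_∞ = +1.
v=37: a=37^1·(≡34), b=37^2·(≡13) mod 37; (34|37)=+1, (13|37)=-1; (−1)^{1·2·18}·(+1)^2·(-1)^1 = -1.
v=17: a=17^-2·(≡16), b=17^0·(≡16) mod 17; (16|17)=+1, (16|17)=+1; (−1)^{-2·0·8}·(+1)^0·(+1)^-2 = +1.
v=29: a=29^4·(≡13), b=29^7·(≡20) mod 29; (13|29)=+1, (20|29)=+1; (−1)^{4·7·14}·(+1)^7·(+1)^4 = +1.
v=13: a=13^2·(≡7), b=13^3·(≡5) mod 13; (7|13)=-1, (5|13)=-1; (−1)^{2·3·6}·(-1)^3·(-1)^2 = -1.
v=3: a=3^-6·(≡2), b=3^-12·(≡2) mod 3; (2|3)=-1, (2|3)=-1; (−1)^{-6·-12·1}·(-1)^-12·(-1)^-6 = +1.
v=11: a=11^3·(≡5), b=11^4·(≡8) mod 11; (5|11)=+1, (8|11)=-1; (−1)^{3·4·5}·(+1)^4·(-1)^3 = -1.
|Ram(46805, -1885)| = 4, even; anisotropic at {5, 11, 13, 37}.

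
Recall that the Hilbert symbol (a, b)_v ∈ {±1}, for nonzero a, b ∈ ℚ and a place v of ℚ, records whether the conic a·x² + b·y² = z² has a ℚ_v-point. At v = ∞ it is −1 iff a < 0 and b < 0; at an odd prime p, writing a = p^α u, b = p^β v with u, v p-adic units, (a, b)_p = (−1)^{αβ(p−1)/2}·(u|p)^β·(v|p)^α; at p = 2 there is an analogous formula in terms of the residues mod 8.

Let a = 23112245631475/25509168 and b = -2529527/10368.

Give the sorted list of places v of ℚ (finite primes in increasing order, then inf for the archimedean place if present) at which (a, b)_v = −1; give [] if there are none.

Mod squares: a ≡ 273, b ≡ -286. Check v ∈ {∞, 2, 3, 5, 7, 11, 13, 17, 19}.
v=17: a=17^2·(≡4), b=17^0·(≡6) mod 17; (4|17)=+1, (6|17)=-1; (−1)^{2·0·8}·(+1)^0·(-1)^2 = +1.
v=5: a=5^2·(≡3), b=5^0·(≡1) mod 5; (3|5)=-1, (1|5)=+1; (−1)^{2·0·2}·(-1)^0·(+1)^2 = +1.
v=2: v_2(a)=-4, v_2(b)=-7; units ≡ 1, 1 (mod 8); ε·ε+αω+βω = 0·0+-4·0+-7·0 ≡ 0  ⇒  (a,b)_2 = +1.
v=7: a=7^5·(≡4), b=7^2·(≡2) mod 7; (4|7)=+1, (2|7)=+1; (−1)^{5·2·3}·(+1)^2·(+1)^5 = +1.
v=13: a=13^1·(≡2), b=13^1·(≡10) mod 13; (2|13)=-1, (10|13)=+1; (−1)^{1·1·6}·(-1)^1·(+1)^1 = -1.
v=3: a=3^-13·(≡1), b=3^-4·(≡2) mod 3; (1|3)=+1, (2|3)=-1; (−1)^{-13·-4·1}·(+1)^-4·(-1)^-13 = -1.
v=∞: 273 > 0 and -286 < 0  ⇒  (a,b)_∞ = +1.
v=19: a=19^0·(≡5), b=19^2·(≡12) mod 19; (5|19)=+1, (12|19)=-1; (−1)^{0·2·9}·(+1)^2·(-1)^0 = +1.
v=11: a=11^4·(≡5), b=11^1·(≡7) mod 11; (5|11)=+1, (7|11)=-1; (−1)^{4·1·5}·(+1)^1·(-1)^4 = +1.
(273, -286 / ℚ) ramifies at {3, 13}: a division algebra.

[3, 13]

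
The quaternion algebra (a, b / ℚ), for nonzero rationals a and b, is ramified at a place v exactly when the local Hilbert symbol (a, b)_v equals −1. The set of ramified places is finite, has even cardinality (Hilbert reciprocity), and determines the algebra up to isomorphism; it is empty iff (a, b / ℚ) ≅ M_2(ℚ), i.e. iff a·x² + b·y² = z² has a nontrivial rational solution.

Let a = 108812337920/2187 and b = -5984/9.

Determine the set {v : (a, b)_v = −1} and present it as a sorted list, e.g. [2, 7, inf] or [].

Mod squares: a ≡ 36465, b ≡ -374. Check v ∈ {∞, 2, 3, 5, 11, 13, 17}.
v=17: a=17^3·(≡11), b=17^1·(≡10) mod 17; (11|17)=-1, (10|17)=-1; (−1)^{3·1·8}·(-1)^1·(-1)^3 = +1.
v=2: v_2(a)=8, v_2(b)=5; units ≡ 1, 5 (mod 8); ε·ε+αω+βω = 0·0+8·1+5·0 ≡ 0  ⇒  (a,b)_2 = +1.
v=∞: 36465 > 0 and -374 < 0  ⇒  (a,b)_∞ = +1.
v=11: a=11^3·(≡5), b=11^1·(≡8) mod 11; (5|11)=+1, (8|11)=-1; (−1)^{3·1·5}·(+1)^1·(-1)^3 = +1.
v=3: a=3^-7·(≡2), b=3^-2·(≡1) mod 3; (2|3)=-1, (1|3)=+1; (−1)^{-7·-2·1}·(-1)^-2·(+1)^-7 = +1.
v=5: a=5^1·(≡2), b=5^0·(≡4) mod 5; (2|5)=-1, (4|5)=+1; (−1)^{1·0·2}·(-1)^0·(+1)^1 = +1.
v=13: a=13^1·(≡3), b=13^0·(≡1) mod 13; (3|13)=+1, (1|13)=+1; (−1)^{1·0·6}·(+1)^0·(+1)^1 = +1.
Every local symbol is +1, so the conic 36465·x² + -374·y² = z² has ℚ_v-points for all v and hence a ℚ-point; (a, b / ℚ) ≅ M_2(ℚ).

[]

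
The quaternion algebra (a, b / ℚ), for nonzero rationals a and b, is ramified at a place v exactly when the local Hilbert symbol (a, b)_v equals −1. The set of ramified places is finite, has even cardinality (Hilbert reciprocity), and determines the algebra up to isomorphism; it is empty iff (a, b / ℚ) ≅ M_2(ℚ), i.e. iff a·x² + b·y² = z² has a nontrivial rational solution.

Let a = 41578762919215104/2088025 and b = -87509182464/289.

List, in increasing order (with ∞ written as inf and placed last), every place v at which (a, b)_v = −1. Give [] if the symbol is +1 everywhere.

Mod squares: a ≡ 2706, b ≡ -78474. Check v ∈ {∞, 2, 3, 5, 11, 17, 29, 41}.
v=11: a=11^3·(≡4), b=11^3·(≡4) mod 11; (4|11)=+1, (4|11)=+1; (−1)^{3·3·5}·(+1)^3·(+1)^3 = -1.
v=2: v_2(a)=25, v_2(b)=11; units ≡ 1, 3 (mod 8); ε·ε+αω+βω = 0·1+25·1+11·0 ≡ 1  ⇒  (a,b)_2 = -1.
v=∞: 2706 > 0 and -78474 < 0  ⇒  (a,b)_∞ = +1.
v=41: a=41^1·(≡5), b=41^1·(≡35) mod 41; (5|41)=+1, (35|41)=-1; (−1)^{1·1·20}·(+1)^1·(-1)^1 = -1.
v=17: a=17^-4·(≡3), b=17^-2·(≡9) mod 17; (3|17)=-1, (9|17)=+1; (−1)^{-4·-2·8}·(-1)^-2·(+1)^-4 = +1.
v=5: a=5^-2·(≡4), b=5^0·(≡4) mod 5; (4|5)=+1, (4|5)=+1; (−1)^{-2·0·2}·(+1)^0·(+1)^-2 = +1.
v=3: a=3^3·(≡2), b=3^3·(≡2) mod 3; (2|3)=-1, (2|3)=-1; (−1)^{3·3·1}·(-1)^3·(-1)^3 = -1.
v=29: a=29^2·(≡5), b=29^1·(≡20) mod 29; (5|29)=+1, (20|29)=+1; (−1)^{2·1·14}·(+1)^1·(+1)^2 = +1.
Ram(2706, -78474) = {2, 3, 11, 41}; no ℚ_2-point on the conic.

[2, 3, 11, 41]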